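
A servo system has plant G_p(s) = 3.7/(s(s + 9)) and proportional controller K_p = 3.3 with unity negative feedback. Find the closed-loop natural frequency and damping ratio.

ω_n = 3.49 rad/s, ζ = 1.29

1 + K_p·G_p(s) = 0 gives s² + 9s + 12.21 = 0.
So ω_n² = 12.21 ⇒ ω_n = 3.494 rad/s, and ζ = 9/(2ω_n) = 1.29.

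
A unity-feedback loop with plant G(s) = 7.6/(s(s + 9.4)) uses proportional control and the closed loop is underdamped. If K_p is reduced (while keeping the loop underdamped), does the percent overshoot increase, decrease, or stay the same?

decrease

ζ = 9.4/(2√(7.6K_p)) rises as K_p falls; higher damping means less overshoot.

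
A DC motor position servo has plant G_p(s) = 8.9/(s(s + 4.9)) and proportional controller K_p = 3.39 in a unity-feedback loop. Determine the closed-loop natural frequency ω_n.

ω_n = 5.49 rad/s

The closed-loop denominator is s(s+4.9) + 3.39·8.9 = s² + 4.9s + 30.17.
Matching s² + 2ζω_n s + ω_n²: ω_n = √30.17 = 5.493 rad/s and 2ζω_n = 4.9, so ζ = 4.9/(2·5.493) = 0.446.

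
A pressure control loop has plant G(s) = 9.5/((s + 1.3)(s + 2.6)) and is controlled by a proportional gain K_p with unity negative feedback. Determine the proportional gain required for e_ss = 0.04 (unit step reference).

Steady-state error for a unit step on this type-0 loop is 1/(1 + K_p·G(0)).
G(0) = 2.811. Require 1/(1 + K_p·2.811) = 0.04, so 1 + 2.811·K_p = 25.
K_p = (25 − 1)/2.811 = 8.54.

K_p = 8.54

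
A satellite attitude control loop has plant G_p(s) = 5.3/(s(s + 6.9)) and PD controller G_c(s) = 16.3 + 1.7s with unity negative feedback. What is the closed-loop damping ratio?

Forward path: (16.3 + 1.7s)·5.3/(s(s+6.9)). The closed-loop characteristic equation is s² + (6.9 + 5.3·1.7)s + 5.3·16.3 = 0.
That is s² + 15.91s + 86.39 = 0, so ω_n = 9.295 rad/s and ζ = 15.91/(2·9.295) = 0.8559.

ζ = 0.856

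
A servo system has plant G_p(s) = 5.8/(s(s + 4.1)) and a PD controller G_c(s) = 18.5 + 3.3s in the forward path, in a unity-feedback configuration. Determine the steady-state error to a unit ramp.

The loop has one pole at the origin (type 1). Velocity error constant K_v = lim_{s→0} s·G_c(s)G_p(s) = 18.5·5.8/4.1 = 26.17.
Steady-state error to a unit ramp: e_ss = 1/K_v = 0.0382.

0.0382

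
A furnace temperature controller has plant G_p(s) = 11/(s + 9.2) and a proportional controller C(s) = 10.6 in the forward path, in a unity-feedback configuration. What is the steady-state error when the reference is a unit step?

The loop is type 0. Static position error constant K_pos = C(0)·G_p(0) = 10.6·1.196 = 12.67.
Steady-state error to a unit step: e_ss = 1/(1+K_pos) = 1/13.67 = 0.0731.

0.0731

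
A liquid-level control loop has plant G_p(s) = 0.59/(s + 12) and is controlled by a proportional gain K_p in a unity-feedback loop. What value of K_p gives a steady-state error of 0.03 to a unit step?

The loop is type 0, so e_ss(step) = 1/(1 + K_pos) with K_pos = K_p·G_p(0).
G_p(0) = 0.04917. Require 1/(1 + K_p·0.04917) = 0.03, so 1 + 0.04917·K_p = 33.33.
K_p = (33.33 − 1)/0.04917 = 658.

K_p = 658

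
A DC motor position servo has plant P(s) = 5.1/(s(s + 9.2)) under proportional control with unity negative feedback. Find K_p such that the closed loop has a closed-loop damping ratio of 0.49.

Closed-loop characteristic equation: s² + 9.2s + K_p·5.1 = 0.
So ω_n = √(5.1K_p) and 2ζω_n = 9.2, giving ζ = 9.2/(2√(5.1K_p)).
Setting ζ = 0.49: √(5.1K_p) = 9.2/(2·0.49) = 9.388, so K_p = 88.13/5.1 = 17.3.

K_p = 17.3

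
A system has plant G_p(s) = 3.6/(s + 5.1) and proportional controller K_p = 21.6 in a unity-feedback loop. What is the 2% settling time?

Closed-loop transfer function: T(s) = K_p·G_p(s)/(1 + K_p·G_p(s)) = 77.76/(s + 5.1 + 77.76) = 77.76/(s + 82.86).
Time constant τ = 1/82.86 = 0.01207 s, so the 2% settling time is about 4τ = 0.0483 s.

T_s ≈ 0.0483 s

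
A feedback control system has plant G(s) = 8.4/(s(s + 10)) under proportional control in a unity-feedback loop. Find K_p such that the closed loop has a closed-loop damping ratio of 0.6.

Closed-loop characteristic equation: s² + 10s + K_p·8.4 = 0.
So ω_n = √(8.4K_p) and 2ζω_n = 10, giving ζ = 10/(2√(8.4K_p)).
Setting ζ = 0.6: √(8.4K_p) = 10/(2·0.6) = 8.333, so K_p = 69.44/8.4 = 8.27.

K_p = 8.27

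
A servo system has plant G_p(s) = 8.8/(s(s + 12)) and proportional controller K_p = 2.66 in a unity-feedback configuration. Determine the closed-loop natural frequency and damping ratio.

The closed-loop denominator is s(s+12) + 2.66·8.8 = s² + 12s + 23.41.
Matching s² + 2ζω_n s + ω_n²: ω_n = √23.41 = 4.838 rad/s and 2ζω_n = 12, so ζ = 12/(2·4.838) = 1.24.

ω_n = 4.84 rad/s, ζ = 1.24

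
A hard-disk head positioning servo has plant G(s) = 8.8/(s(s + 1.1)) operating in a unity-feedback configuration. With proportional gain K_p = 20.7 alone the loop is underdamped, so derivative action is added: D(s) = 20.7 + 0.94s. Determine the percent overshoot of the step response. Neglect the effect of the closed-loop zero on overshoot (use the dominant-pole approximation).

31.3%

Forward path: (20.7 + 0.94s)·8.8/(s(s+1.1)). The closed-loop characteristic equation is s² + (1.1 + 8.8·0.94)s + 8.8·20.7 = 0.
That is s² + 9.372s + 182.2 = 0, so ω_n = 13.5 rad/s and ζ = 9.372/(2·13.5) = 0.3472.
%OS = 100·exp(−πζ/√(1−ζ²)) = 31.3%.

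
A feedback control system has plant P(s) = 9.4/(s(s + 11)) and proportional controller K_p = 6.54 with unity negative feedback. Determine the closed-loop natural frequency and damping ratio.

With unity feedback the closed-loop characteristic equation is s² + 11s + 6.54·9.4 = s² + 11s + 61.48 = 0.
So ω_n² = 61.48 ⇒ ω_n = 7.841 rad/s, and ζ = 11/(2ω_n) = 0.701.

ω_n = 7.84 rad/s, ζ = 0.701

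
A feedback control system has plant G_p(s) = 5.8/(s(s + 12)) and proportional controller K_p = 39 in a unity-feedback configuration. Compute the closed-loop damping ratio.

1 + K_p·G_p(s) = 0 gives s² + 12s + 226.2 = 0.
So ω_n² = 226.2 ⇒ ω_n = 15.04 rad/s, and ζ = 12/(2ω_n) = 0.399.

ζ = 0.399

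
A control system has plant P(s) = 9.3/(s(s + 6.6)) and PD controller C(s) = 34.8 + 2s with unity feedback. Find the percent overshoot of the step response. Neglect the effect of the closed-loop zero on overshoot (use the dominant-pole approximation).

4.58%

Forward path: (34.8 + 2s)·9.3/(s(s+6.6)). The closed-loop characteristic equation is s² + (6.6 + 9.3·2)s + 9.3·34.8 = 0.
That is s² + 25.2s + 323.6 = 0, so ω_n = 17.99 rad/s and ζ = 25.2/(2·17.99) = 0.7004.
%OS = 100·exp(−πζ/√(1−ζ²)) = 4.58%.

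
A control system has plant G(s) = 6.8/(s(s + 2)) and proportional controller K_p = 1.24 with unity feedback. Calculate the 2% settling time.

T_s ≈ 4 s

Closed-loop characteristic equation: s² + 2s + 8.432 = 0, so ω_n = 2.904 rad/s and ζ = 2/(2·2.904) = 0.3444.
2% settling time T_s ≈ 4/(ζω_n) = 4/1 = 4 s.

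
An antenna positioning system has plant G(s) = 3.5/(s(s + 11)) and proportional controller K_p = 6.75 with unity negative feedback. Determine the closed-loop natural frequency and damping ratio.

ω_n = 4.86 rad/s, ζ = 1.13

With unity feedback the closed-loop characteristic equation is s² + 11s + 6.75·3.5 = s² + 11s + 23.62 = 0.
So ω_n² = 23.62 ⇒ ω_n = 4.861 rad/s, and ζ = 11/(2ω_n) = 1.13.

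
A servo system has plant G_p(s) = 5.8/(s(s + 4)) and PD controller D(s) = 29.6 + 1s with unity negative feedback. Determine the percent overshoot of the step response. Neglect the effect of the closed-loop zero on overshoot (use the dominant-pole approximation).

Forward path: (29.6 + 1s)·5.8/(s(s+4)). The closed-loop characteristic equation is s² + (4 + 5.8·1)s + 5.8·29.6 = 0.
That is s² + 9.8s + 171.7 = 0, so ω_n = 13.1 rad/s and ζ = 9.8/(2·13.1) = 0.374.
%OS = 100·exp(−πζ/√(1−ζ²)) = 28.2%.

28.2%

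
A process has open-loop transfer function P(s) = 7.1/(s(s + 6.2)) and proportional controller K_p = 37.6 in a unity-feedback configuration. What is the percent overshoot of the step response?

From 1 + K_pP(s) = 0: s² + 6.2s + 267 = 0 ⇒ ω_n = 16.34, ζ = 0.1897.
%OS = 100·exp(−πζ/√(1−ζ²)) = 100·exp(−π·0.1897/√0.964) = 54.5%.

54.5%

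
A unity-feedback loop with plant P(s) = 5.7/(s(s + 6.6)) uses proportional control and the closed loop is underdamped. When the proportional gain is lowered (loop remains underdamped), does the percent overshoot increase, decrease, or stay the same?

ζ = 6.6/(2√(5.7K_p)) rises as K_p falls; higher damping means less overshoot.

decrease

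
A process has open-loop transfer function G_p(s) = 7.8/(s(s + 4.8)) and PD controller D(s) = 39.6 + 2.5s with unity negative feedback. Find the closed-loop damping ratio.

ζ = 0.691

Forward path: (39.6 + 2.5s)·7.8/(s(s+4.8)). The closed-loop characteristic equation is s² + (4.8 + 7.8·2.5)s + 7.8·39.6 = 0.
That is s² + 24.3s + 308.9 = 0, so ω_n = 17.57 rad/s and ζ = 24.3/(2·17.57) = 0.6913.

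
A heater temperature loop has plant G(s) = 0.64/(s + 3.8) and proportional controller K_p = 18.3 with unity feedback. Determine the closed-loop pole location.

s = -15.51

Closed-loop transfer function: T(s) = K_p·G(s)/(1 + K_p·G(s)) = 11.71/(s + 3.8 + 11.71) = 11.71/(s + 15.51).
The closed-loop pole is at s = −15.51.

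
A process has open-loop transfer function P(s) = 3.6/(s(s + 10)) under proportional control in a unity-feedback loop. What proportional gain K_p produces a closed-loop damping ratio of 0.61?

Closed-loop characteristic equation: s² + 10s + K_p·3.6 = 0.
So ω_n = √(3.6K_p) and 2ζω_n = 10, giving ζ = 10/(2√(3.6K_p)).
Setting ζ = 0.61: √(3.6K_p) = 10/(2·0.61) = 8.197, so K_p = 67.19/3.6 = 18.7.

K_p = 18.7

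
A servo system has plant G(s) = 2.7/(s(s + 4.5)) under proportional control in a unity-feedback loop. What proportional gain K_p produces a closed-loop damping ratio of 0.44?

K_p = 9.68

Closed-loop characteristic equation: s² + 4.5s + K_p·2.7 = 0.
So ω_n = √(2.7K_p) and 2ζω_n = 4.5, giving ζ = 4.5/(2√(2.7K_p)).
Setting ζ = 0.44: √(2.7K_p) = 4.5/(2·0.44) = 5.114, so K_p = 26.15/2.7 = 9.68.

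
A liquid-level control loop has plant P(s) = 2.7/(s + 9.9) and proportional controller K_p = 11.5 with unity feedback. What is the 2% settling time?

Closed-loop transfer function: T(s) = K_p·P(s)/(1 + K_p·P(s)) = 31.05/(s + 9.9 + 31.05) = 31.05/(s + 40.95).
Time constant τ = 1/40.95 = 0.02442 s, so the 2% settling time is about 4τ = 0.0977 s.

T_s ≈ 0.0977 s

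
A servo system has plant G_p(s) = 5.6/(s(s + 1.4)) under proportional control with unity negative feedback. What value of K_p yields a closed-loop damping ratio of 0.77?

Closed-loop characteristic equation: s² + 1.4s + K_p·5.6 = 0.
So ω_n = √(5.6K_p) and 2ζω_n = 1.4, giving ζ = 1.4/(2√(5.6K_p)).
Setting ζ = 0.77: √(5.6K_p) = 1.4/(2·0.77) = 0.9091, so K_p = 0.8264/5.6 = 0.148.

K_p = 0.148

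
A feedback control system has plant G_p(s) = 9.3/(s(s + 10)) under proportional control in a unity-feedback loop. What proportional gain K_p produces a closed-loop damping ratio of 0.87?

K_p = 3.55

Closed-loop characteristic equation: s² + 10s + K_p·9.3 = 0.
So ω_n = √(9.3K_p) and 2ζω_n = 10, giving ζ = 10/(2√(9.3K_p)).
Setting ζ = 0.87: √(9.3K_p) = 10/(2·0.87) = 5.747, so K_p = 33.03/9.3 = 3.55.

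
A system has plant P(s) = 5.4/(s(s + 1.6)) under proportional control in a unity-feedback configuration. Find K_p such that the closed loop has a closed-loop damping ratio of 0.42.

K_p = 0.672

Closed-loop characteristic equation: s² + 1.6s + K_p·5.4 = 0.
So ω_n = √(5.4K_p) and 2ζω_n = 1.6, giving ζ = 1.6/(2√(5.4K_p)).
Setting ζ = 0.42: √(5.4K_p) = 1.6/(2·0.42) = 1.905, so K_p = 3.628/5.4 = 0.672.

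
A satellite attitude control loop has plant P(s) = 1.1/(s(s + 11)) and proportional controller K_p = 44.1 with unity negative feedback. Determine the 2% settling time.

The closed-loop denominator s² + 11s + 48.51 gives ω_n = √48.51 = 6.965 and ζ = 11/(2ω_n) = 0.7897.
2% settling time T_s ≈ 4/(ζω_n) = 4/5.5 = 0.727 s.

T_s ≈ 0.727 s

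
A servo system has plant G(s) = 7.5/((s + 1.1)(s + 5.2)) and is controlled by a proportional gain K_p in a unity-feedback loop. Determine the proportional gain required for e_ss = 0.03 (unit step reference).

The loop is type 0, so e_ss(step) = 1/(1 + K_pos) with K_pos = K_p·G(0).
G(0) = 1.311. Require 1/(1 + K_p·1.311) = 0.03, so 1 + 1.311·K_p = 33.33.
K_p = (33.33 − 1)/1.311 = 24.7.

K_p = 24.7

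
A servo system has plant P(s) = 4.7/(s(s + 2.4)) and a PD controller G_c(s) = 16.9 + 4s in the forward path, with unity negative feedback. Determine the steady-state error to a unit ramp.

The loop has one pole at the origin (type 1). Velocity error constant K_v = lim_{s→0} s·G_c(s)P(s) = 16.9·4.7/2.4 = 33.1.
Steady-state error to a unit ramp: e_ss = 1/K_v = 0.0302.

0.0302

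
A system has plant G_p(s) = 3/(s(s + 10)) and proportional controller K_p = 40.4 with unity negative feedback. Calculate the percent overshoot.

The closed-loop denominator s² + 10s + 121.2 gives ω_n = √121.2 = 11.01 and ζ = 10/(2ω_n) = 0.4542.
%OS = 100·exp(−πζ/√(1−ζ²)) = 100·exp(−π·0.4542/√0.7937) = 20.2%.

20.2%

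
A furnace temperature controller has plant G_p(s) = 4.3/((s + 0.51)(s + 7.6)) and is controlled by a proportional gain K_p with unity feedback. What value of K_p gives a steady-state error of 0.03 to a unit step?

K_p = 29.1

Steady-state error for a unit step on this type-0 loop is 1/(1 + K_p·G_p(0)).
G_p(0) = 1.109. Require 1/(1 + K_p·1.109) = 0.03, so 1 + 1.109·K_p = 33.33.
K_p = (33.33 − 1)/1.109 = 29.1.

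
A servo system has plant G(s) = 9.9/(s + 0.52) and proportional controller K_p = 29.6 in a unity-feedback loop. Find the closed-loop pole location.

Closed-loop transfer function: T(s) = K_p·G(s)/(1 + K_p·G(s)) = 293/(s + 0.52 + 293) = 293/(s + 293.6).
The closed-loop pole is at s = −293.6.

s = -293.6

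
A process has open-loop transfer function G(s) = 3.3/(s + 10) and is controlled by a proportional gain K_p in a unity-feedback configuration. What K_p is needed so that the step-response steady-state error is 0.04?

The loop is type 0, so e_ss(step) = 1/(1 + K_pos) with K_pos = K_p·G(0).
G(0) = 0.33. Require 1/(1 + K_p·0.33) = 0.04, so 1 + 0.33·K_p = 25.
K_p = (25 − 1)/0.33 = 72.7.

K_p = 72.7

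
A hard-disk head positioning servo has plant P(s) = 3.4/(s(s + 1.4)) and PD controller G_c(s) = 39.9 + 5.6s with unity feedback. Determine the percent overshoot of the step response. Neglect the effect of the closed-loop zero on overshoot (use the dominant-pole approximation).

0.319%

Forward path: (39.9 + 5.6s)·3.4/(s(s+1.4)). The closed-loop characteristic equation is s² + (1.4 + 3.4·5.6)s + 3.4·39.9 = 0.
That is s² + 20.44s + 135.7 = 0, so ω_n = 11.65 rad/s and ζ = 20.44/(2·11.65) = 0.8775.
%OS = 100·exp(−πζ/√(1−ζ²)) = 0.319%.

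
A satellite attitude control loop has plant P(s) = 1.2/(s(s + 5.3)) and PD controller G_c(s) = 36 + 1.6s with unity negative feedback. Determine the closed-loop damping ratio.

Forward path: (36 + 1.6s)·1.2/(s(s+5.3)). The closed-loop characteristic equation is s² + (5.3 + 1.2·1.6)s + 1.2·36 = 0.
That is s² + 7.22s + 43.2 = 0, so ω_n = 6.573 rad/s and ζ = 7.22/(2·6.573) = 0.5492.

ζ = 0.549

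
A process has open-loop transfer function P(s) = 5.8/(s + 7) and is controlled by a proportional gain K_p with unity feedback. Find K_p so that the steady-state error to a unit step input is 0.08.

K_p = 13.9

For a type-0 loop with proportional control, e_ss = 1/(1 + K_p·P(0)).
P(0) = 0.8286. Require 1/(1 + K_p·0.8286) = 0.08, so 1 + 0.8286·K_p = 12.5.
K_p = (12.5 − 1)/0.8286 = 13.9.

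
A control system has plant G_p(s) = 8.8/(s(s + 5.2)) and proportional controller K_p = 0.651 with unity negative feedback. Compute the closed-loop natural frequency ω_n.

The closed-loop denominator is s(s+5.2) + 0.651·8.8 = s² + 5.2s + 5.729.
Matching s² + 2ζω_n s + ω_n²: ω_n = √5.729 = 2.393 rad/s and 2ζω_n = 5.2, so ζ = 5.2/(2·2.393) = 1.09.

ω_n = 2.39 rad/s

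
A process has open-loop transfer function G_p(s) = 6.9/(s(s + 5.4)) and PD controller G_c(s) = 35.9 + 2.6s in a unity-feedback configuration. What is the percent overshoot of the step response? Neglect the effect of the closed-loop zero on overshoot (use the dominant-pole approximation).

3.11%

Forward path: (35.9 + 2.6s)·6.9/(s(s+5.4)). The closed-loop characteristic equation is s² + (5.4 + 6.9·2.6)s + 6.9·35.9 = 0.
That is s² + 23.34s + 247.7 = 0, so ω_n = 15.74 rad/s and ζ = 23.34/(2·15.74) = 0.7415.
%OS = 100·exp(−πζ/√(1−ζ²)) = 3.11%.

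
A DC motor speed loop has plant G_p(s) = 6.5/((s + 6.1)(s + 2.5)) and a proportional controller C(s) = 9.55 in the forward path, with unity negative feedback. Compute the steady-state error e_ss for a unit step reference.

0.197

The loop is type 0. Static position error constant K_pos = C(0)·G_p(0) = 9.55·0.4262 = 4.07.
Steady-state error to a unit step: e_ss = 1/(1+K_pos) = 1/5.07 = 0.197.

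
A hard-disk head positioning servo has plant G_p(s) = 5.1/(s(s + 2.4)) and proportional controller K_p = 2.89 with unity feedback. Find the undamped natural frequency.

ω_n = 3.84 rad/s

With unity feedback the closed-loop characteristic equation is s² + 2.4s + 2.89·5.1 = s² + 2.4s + 14.74 = 0.
So ω_n² = 14.74 ⇒ ω_n = 3.839 rad/s, and ζ = 2.4/(2ω_n) = 0.313.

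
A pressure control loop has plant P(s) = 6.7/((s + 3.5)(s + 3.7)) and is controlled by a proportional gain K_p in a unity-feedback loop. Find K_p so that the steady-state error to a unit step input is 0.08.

The loop is type 0, so e_ss(step) = 1/(1 + K_pos) with K_pos = K_p·P(0).
P(0) = 0.5174. Require 1/(1 + K_p·0.5174) = 0.08, so 1 + 0.5174·K_p = 12.5.
K_p = (12.5 − 1)/0.5174 = 22.2.

K_p = 22.2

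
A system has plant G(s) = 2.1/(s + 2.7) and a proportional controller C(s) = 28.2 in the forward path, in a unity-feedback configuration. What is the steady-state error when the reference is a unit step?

0.0436

The loop is type 0. Static position error constant K_pos = C(0)·G(0) = 28.2·0.7778 = 21.93.
Steady-state error to a unit step: e_ss = 1/(1+K_pos) = 1/22.93 = 0.0436.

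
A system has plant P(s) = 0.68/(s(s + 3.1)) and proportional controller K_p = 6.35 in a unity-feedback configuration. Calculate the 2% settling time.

T_s ≈ 2.58 s

From 1 + K_pP(s) = 0: s² + 3.1s + 4.318 = 0 ⇒ ω_n = 2.078, ζ = 0.7459.
2% settling time T_s ≈ 4/(ζω_n) = 4/1.55 = 2.58 s.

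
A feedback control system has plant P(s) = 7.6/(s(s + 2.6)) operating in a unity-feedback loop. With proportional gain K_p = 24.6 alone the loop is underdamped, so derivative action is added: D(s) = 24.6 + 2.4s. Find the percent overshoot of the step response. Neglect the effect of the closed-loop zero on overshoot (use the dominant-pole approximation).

Forward path: (24.6 + 2.4s)·7.6/(s(s+2.6)). The closed-loop characteristic equation is s² + (2.6 + 7.6·2.4)s + 7.6·24.6 = 0.
That is s² + 20.84s + 187 = 0, so ω_n = 13.67 rad/s and ζ = 20.84/(2·13.67) = 0.7621.
%OS = 100·exp(−πζ/√(1−ζ²)) = 2.48%.

2.48%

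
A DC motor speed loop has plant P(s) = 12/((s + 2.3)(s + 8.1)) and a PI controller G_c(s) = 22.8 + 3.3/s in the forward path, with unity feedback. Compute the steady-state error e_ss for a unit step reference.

0

The open loop G_c(s)P(s) has a pole at the origin (type 1), so the static position error constant is infinite and e_ss = 1/(1+∞) = 0.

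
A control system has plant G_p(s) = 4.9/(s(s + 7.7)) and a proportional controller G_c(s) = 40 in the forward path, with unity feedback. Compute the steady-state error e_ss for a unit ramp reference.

The loop has one pole at the origin (type 1). Velocity error constant K_v = lim_{s→0} s·G_c(s)G_p(s) = 40·4.9/7.7 = 25.45.
Steady-state error to a unit ramp: e_ss = 1/K_v = 0.0393.

0.0393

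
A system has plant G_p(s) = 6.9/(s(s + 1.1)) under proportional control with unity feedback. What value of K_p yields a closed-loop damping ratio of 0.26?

Closed-loop characteristic equation: s² + 1.1s + K_p·6.9 = 0.
So ω_n = √(6.9K_p) and 2ζω_n = 1.1, giving ζ = 1.1/(2√(6.9K_p)).
Setting ζ = 0.26: √(6.9K_p) = 1.1/(2·0.26) = 2.115, so K_p = 4.475/6.9 = 0.649.

K_p = 0.649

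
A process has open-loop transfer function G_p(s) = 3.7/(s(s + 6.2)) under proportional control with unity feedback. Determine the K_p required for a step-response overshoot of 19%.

From %OS = 100·exp(−πζ/√(1−ζ²)) = 19%, ζ = −ln(0.19)/√(π²+ln²(0.19)) = 0.4673.
Characteristic equation s² + 6.2s + 3.7K_p = 0 gives ζ = 6.2/(2√(3.7K_p)).
Setting ζ = 0.4673: √(3.7K_p) = 6.2/(2·0.4673) = 6.633, so K_p = 44/3.7 = 11.9.

K_p = 11.9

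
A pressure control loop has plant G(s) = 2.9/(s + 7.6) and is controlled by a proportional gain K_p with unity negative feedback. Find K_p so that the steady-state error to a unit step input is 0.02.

K_p = 128

The loop is type 0, so e_ss(step) = 1/(1 + K_pos) with K_pos = K_p·G(0).
G(0) = 0.3816. Require 1/(1 + K_p·0.3816) = 0.02, so 1 + 0.3816·K_p = 50.
K_p = (50 − 1)/0.3816 = 128.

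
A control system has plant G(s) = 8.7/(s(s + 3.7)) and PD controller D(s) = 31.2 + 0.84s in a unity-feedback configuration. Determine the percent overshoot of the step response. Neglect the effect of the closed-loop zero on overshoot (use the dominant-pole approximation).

32.8%

Forward path: (31.2 + 0.84s)·8.7/(s(s+3.7)). The closed-loop characteristic equation is s² + (3.7 + 8.7·0.84)s + 8.7·31.2 = 0.
That is s² + 11.01s + 271.4 = 0, so ω_n = 16.48 rad/s and ζ = 11.01/(2·16.48) = 0.3341.
%OS = 100·exp(−πζ/√(1−ζ²)) = 32.8%.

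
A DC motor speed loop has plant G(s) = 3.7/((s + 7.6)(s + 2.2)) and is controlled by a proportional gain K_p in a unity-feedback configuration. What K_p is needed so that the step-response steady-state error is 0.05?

The loop is type 0, so e_ss(step) = 1/(1 + K_pos) with K_pos = K_p·G(0).
G(0) = 0.2213. Require 1/(1 + K_p·0.2213) = 0.05, so 1 + 0.2213·K_p = 20.
K_p = (20 − 1)/0.2213 = 85.9.

K_p = 85.9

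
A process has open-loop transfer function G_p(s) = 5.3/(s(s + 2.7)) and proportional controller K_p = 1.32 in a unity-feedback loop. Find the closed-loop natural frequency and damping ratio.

ω_n = 2.64 rad/s, ζ = 0.51

With unity feedback the closed-loop characteristic equation is s² + 2.7s + 1.32·5.3 = s² + 2.7s + 6.996 = 0.
Matching s² + 2ζω_n s + ω_n²: ω_n = √6.996 = 2.645 rad/s and 2ζω_n = 2.7, so ζ = 2.7/(2·2.645) = 0.51.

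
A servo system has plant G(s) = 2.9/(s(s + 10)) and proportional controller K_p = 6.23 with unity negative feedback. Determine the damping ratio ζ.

ζ = 1.18

The closed-loop denominator is s(s+10) + 6.23·2.9 = s² + 10s + 18.07.
So ω_n² = 18.07 ⇒ ω_n = 4.251 rad/s, and ζ = 10/(2ω_n) = 1.18.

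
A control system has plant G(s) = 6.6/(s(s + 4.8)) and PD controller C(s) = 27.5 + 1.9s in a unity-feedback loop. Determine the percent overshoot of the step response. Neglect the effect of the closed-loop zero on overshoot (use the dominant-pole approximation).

7.13%

Forward path: (27.5 + 1.9s)·6.6/(s(s+4.8)). The closed-loop characteristic equation is s² + (4.8 + 6.6·1.9)s + 6.6·27.5 = 0.
That is s² + 17.34s + 181.5 = 0, so ω_n = 13.47 rad/s and ζ = 17.34/(2·13.47) = 0.6435.
%OS = 100·exp(−πζ/√(1−ζ²)) = 7.13%.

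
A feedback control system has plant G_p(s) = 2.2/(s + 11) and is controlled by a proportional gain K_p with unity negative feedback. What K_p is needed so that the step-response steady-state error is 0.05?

For a type-0 loop with proportional control, e_ss = 1/(1 + K_p·G_p(0)).
G_p(0) = 0.2. Require 1/(1 + K_p·0.2) = 0.05, so 1 + 0.2·K_p = 20.
K_p = (20 − 1)/0.2 = 95.

K_p = 95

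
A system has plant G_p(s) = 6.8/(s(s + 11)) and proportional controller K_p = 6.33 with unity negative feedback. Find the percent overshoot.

The closed-loop denominator s² + 11s + 43.04 gives ω_n = √43.04 = 6.561 and ζ = 11/(2ω_n) = 0.8383.
%OS = 100·exp(−πζ/√(1−ζ²)) = 100·exp(−π·0.8383/√0.2972) = 0.798%.

0.798%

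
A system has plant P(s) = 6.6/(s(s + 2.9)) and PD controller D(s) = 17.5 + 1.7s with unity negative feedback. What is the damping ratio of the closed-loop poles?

Forward path: (17.5 + 1.7s)·6.6/(s(s+2.9)). The closed-loop characteristic equation is s² + (2.9 + 6.6·1.7)s + 6.6·17.5 = 0.
That is s² + 14.12s + 115.5 = 0, so ω_n = 10.75 rad/s and ζ = 14.12/(2·10.75) = 0.6569.

ζ = 0.657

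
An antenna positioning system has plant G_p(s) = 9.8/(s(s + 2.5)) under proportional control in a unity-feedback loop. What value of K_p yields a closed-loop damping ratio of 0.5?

K_p = 0.638

Closed-loop characteristic equation: s² + 2.5s + K_p·9.8 = 0.
So ω_n = √(9.8K_p) and 2ζω_n = 2.5, giving ζ = 2.5/(2√(9.8K_p)).
Setting ζ = 0.5: √(9.8K_p) = 2.5/(2·0.5) = 2.5, so K_p = 6.25/9.8 = 0.638.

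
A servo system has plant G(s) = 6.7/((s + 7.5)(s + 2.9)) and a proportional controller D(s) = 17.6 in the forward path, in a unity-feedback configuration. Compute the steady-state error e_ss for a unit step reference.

The loop is type 0. Static position error constant K_pos = D(0)·G(0) = 17.6·0.308 = 5.422.
Steady-state error to a unit step: e_ss = 1/(1+K_pos) = 1/6.422 = 0.156.

0.156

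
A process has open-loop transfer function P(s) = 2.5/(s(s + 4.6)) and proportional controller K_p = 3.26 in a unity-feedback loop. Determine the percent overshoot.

The closed-loop denominator s² + 4.6s + 8.15 gives ω_n = √8.15 = 2.855 and ζ = 4.6/(2ω_n) = 0.8057.
%OS = 100·exp(−πζ/√(1−ζ²)) = 100·exp(−π·0.8057/√0.3509) = 1.39%.

1.39%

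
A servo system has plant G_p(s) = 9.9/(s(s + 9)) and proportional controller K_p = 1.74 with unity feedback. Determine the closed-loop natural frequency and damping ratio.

1 + K_p·G_p(s) = 0 gives s² + 9s + 17.23 = 0.
Matching s² + 2ζω_n s + ω_n²: ω_n = √17.23 = 4.15 rad/s and 2ζω_n = 9, so ζ = 9/(2·4.15) = 1.08.

ω_n = 4.15 rad/s, ζ = 1.08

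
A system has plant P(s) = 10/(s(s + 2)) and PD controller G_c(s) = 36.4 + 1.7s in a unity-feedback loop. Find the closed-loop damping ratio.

ζ = 0.498

Forward path: (36.4 + 1.7s)·10/(s(s+2)). The closed-loop characteristic equation is s² + (2 + 10·1.7)s + 10·36.4 = 0.
That is s² + 19s + 364 = 0, so ω_n = 19.08 rad/s and ζ = 19/(2·19.08) = 0.4979.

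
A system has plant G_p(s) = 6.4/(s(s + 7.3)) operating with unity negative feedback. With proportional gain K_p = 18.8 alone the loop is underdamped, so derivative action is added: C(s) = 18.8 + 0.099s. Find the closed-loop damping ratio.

ζ = 0.362

Forward path: (18.8 + 0.099s)·6.4/(s(s+7.3)). The closed-loop characteristic equation is s² + (7.3 + 6.4·0.099)s + 6.4·18.8 = 0.
That is s² + 7.934s + 120.3 = 0, so ω_n = 10.97 rad/s and ζ = 7.934/(2·10.97) = 0.3616.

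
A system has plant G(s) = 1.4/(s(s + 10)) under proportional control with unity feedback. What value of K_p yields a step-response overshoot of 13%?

K_p = 60.2

From %OS = 100·exp(−πζ/√(1−ζ²)) = 13%, ζ = −ln(0.13)/√(π²+ln²(0.13)) = 0.5446.
Characteristic equation s² + 10s + 1.4K_p = 0 gives ζ = 10/(2√(1.4K_p)).
Setting ζ = 0.5446: √(1.4K_p) = 10/(2·0.5446) = 9.18, so K_p = 84.28/1.4 = 60.2.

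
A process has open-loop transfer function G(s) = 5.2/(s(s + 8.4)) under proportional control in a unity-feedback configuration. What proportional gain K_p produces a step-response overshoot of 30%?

From %OS = 100·exp(−πζ/√(1−ζ²)) = 30%, ζ = −ln(0.3)/√(π²+ln²(0.3)) = 0.3579.
Characteristic equation s² + 8.4s + 5.2K_p = 0 gives ζ = 8.4/(2√(5.2K_p)).
Setting ζ = 0.3579: √(5.2K_p) = 8.4/(2·0.3579) = 11.74, so K_p = 137.7/5.2 = 26.5.

K_p = 26.5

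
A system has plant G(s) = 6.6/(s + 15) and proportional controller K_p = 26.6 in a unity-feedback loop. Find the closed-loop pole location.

Closed-loop transfer function: T(s) = K_p·G(s)/(1 + K_p·G(s)) = 175.6/(s + 15 + 175.6) = 175.6/(s + 190.6).
The closed-loop pole is at s = −190.6.

s = -190.6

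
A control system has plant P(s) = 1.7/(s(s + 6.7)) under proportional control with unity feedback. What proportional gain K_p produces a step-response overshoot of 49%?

K_p = 135

From %OS = 100·exp(−πζ/√(1−ζ²)) = 49%, ζ = −ln(0.49)/√(π²+ln²(0.49)) = 0.2214.
Characteristic equation s² + 6.7s + 1.7K_p = 0 gives ζ = 6.7/(2√(1.7K_p)).
Setting ζ = 0.2214: √(1.7K_p) = 6.7/(2·0.2214) = 15.13, so K_p = 228.9/1.7 = 135.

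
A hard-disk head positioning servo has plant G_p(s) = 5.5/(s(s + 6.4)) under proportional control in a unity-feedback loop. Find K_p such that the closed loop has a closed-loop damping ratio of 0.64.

K_p = 4.55

Closed-loop characteristic equation: s² + 6.4s + K_p·5.5 = 0.
So ω_n = √(5.5K_p) and 2ζω_n = 6.4, giving ζ = 6.4/(2√(5.5K_p)).
Setting ζ = 0.64: √(5.5K_p) = 6.4/(2·0.64) = 5, so K_p = 25/5.5 = 4.55.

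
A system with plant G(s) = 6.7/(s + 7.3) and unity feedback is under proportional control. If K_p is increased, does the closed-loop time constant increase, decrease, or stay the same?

The closed-loop bandwidth 7.3+K_p·6.7 grows with K_p, so τ shrinks.

decrease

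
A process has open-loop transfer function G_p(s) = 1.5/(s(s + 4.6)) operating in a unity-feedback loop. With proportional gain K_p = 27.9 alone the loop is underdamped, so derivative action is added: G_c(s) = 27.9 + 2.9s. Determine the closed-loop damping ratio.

Forward path: (27.9 + 2.9s)·1.5/(s(s+4.6)). The closed-loop characteristic equation is s² + (4.6 + 1.5·2.9)s + 1.5·27.9 = 0.
That is s² + 8.95s + 41.85 = 0, so ω_n = 6.469 rad/s and ζ = 8.95/(2·6.469) = 0.6917.

ζ = 0.692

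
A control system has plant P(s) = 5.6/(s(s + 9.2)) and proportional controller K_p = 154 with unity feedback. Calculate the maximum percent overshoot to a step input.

Closed-loop characteristic equation: s² + 9.2s + 862.4 = 0, so ω_n = 29.37 rad/s and ζ = 9.2/(2·29.37) = 0.1566.
%OS = 100·exp(−πζ/√(1−ζ²)) = 100·exp(−π·0.1566/√0.9755) = 60.8%.

60.8%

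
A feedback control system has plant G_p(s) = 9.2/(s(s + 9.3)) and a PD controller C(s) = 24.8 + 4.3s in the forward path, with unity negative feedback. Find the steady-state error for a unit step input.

The open loop C(s)G_p(s) has a pole at the origin (type 1), so the static position error constant is infinite and e_ss = 1/(1+∞) = 0.

0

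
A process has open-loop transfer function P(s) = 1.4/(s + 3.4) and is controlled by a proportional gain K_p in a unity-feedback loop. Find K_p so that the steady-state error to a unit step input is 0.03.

K_p = 78.5

The loop is type 0, so e_ss(step) = 1/(1 + K_pos) with K_pos = K_p·P(0).
P(0) = 0.4118. Require 1/(1 + K_p·0.4118) = 0.03, so 1 + 0.4118·K_p = 33.33.
K_p = (33.33 − 1)/0.4118 = 78.5.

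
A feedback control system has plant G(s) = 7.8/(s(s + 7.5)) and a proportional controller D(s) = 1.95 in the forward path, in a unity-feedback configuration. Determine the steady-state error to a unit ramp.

0.493

The loop has one pole at the origin (type 1). Velocity error constant K_v = lim_{s→0} s·D(s)G(s) = 1.95·7.8/7.5 = 2.028.
Steady-state error to a unit ramp: e_ss = 1/K_v = 0.493.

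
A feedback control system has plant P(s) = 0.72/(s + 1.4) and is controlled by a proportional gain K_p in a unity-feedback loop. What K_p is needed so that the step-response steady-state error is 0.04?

K_p = 46.7

The loop is type 0, so e_ss(step) = 1/(1 + K_pos) with K_pos = K_p·P(0).
P(0) = 0.5143. Require 1/(1 + K_p·0.5143) = 0.04, so 1 + 0.5143·K_p = 25.
K_p = (25 − 1)/0.5143 = 46.7.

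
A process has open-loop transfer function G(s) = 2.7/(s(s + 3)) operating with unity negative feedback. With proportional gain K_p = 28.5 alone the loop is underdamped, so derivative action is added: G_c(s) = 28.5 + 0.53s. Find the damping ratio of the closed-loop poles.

Forward path: (28.5 + 0.53s)·2.7/(s(s+3)). The closed-loop characteristic equation is s² + (3 + 2.7·0.53)s + 2.7·28.5 = 0.
That is s² + 4.431s + 76.95 = 0, so ω_n = 8.772 rad/s and ζ = 4.431/(2·8.772) = 0.2526.

ζ = 0.253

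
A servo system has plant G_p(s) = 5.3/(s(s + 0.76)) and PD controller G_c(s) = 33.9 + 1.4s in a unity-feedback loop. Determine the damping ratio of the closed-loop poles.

Forward path: (33.9 + 1.4s)·5.3/(s(s+0.76)). The closed-loop characteristic equation is s² + (0.76 + 5.3·1.4)s + 5.3·33.9 = 0.
That is s² + 8.18s + 179.7 = 0, so ω_n = 13.4 rad/s and ζ = 8.18/(2·13.4) = 0.3051.

ζ = 0.305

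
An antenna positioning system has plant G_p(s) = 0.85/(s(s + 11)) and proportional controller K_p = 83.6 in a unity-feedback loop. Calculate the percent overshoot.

Closed-loop characteristic equation: s² + 11s + 71.06 = 0, so ω_n = 8.43 rad/s and ζ = 11/(2·8.43) = 0.6525.
%OS = 100·exp(−πζ/√(1−ζ²)) = 100·exp(−π·0.6525/√0.5743) = 6.69%.

6.69%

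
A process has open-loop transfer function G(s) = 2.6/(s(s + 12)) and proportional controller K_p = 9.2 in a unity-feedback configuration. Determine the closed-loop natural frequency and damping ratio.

ω_n = 4.89 rad/s, ζ = 1.23

1 + K_p·G(s) = 0 gives s² + 12s + 23.92 = 0.
Matching s² + 2ζω_n s + ω_n²: ω_n = √23.92 = 4.891 rad/s and 2ζω_n = 12, so ζ = 12/(2·4.891) = 1.23.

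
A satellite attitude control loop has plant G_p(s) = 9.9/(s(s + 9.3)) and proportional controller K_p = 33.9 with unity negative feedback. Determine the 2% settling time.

T_s ≈ 0.86 s

The closed-loop denominator s² + 9.3s + 335.6 gives ω_n = √335.6 = 18.32 and ζ = 9.3/(2ω_n) = 0.2538.
2% settling time T_s ≈ 4/(ζω_n) = 4/4.65 = 0.86 s.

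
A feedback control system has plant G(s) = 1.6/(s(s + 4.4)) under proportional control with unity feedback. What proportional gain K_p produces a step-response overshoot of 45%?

K_p = 49.8

From %OS = 100·exp(−πζ/√(1−ζ²)) = 45%, ζ = −ln(0.45)/√(π²+ln²(0.45)) = 0.2463.
Characteristic equation s² + 4.4s + 1.6K_p = 0 gives ζ = 4.4/(2√(1.6K_p)).
Setting ζ = 0.2463: √(1.6K_p) = 4.4/(2·0.2463) = 8.931, so K_p = 79.76/1.6 = 49.8.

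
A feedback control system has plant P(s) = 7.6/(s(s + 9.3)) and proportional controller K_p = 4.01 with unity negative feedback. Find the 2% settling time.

From 1 + K_pP(s) = 0: s² + 9.3s + 30.48 = 0 ⇒ ω_n = 5.521, ζ = 0.8423.
2% settling time T_s ≈ 4/(ζω_n) = 4/4.65 = 0.86 s.

T_s ≈ 0.86 s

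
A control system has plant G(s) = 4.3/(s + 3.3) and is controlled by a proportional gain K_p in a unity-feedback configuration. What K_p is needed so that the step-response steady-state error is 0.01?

The loop is type 0, so e_ss(step) = 1/(1 + K_pos) with K_pos = K_p·G(0).
G(0) = 1.303. Require 1/(1 + K_p·1.303) = 0.01, so 1 + 1.303·K_p = 100.
K_p = (100 − 1)/1.303 = 76.

K_p = 76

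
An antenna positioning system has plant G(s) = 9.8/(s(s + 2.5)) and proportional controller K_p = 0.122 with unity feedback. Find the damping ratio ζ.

1 + K_p·G(s) = 0 gives s² + 2.5s + 1.196 = 0.
Matching s² + 2ζω_n s + ω_n²: ω_n = √1.196 = 1.093 rad/s and 2ζω_n = 2.5, so ζ = 2.5/(2·1.093) = 1.14.

ζ = 1.14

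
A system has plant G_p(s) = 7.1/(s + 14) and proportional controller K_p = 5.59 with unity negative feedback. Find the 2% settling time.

T_s ≈ 0.0745 s

Closed-loop transfer function: T(s) = K_p·G_p(s)/(1 + K_p·G_p(s)) = 39.69/(s + 14 + 39.69) = 39.69/(s + 53.69).
Time constant τ = 1/53.69 = 0.01863 s, so the 2% settling time is about 4τ = 0.0745 s.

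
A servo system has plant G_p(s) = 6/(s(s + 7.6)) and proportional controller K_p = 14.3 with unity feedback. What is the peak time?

Closed-loop characteristic equation: s² + 7.6s + 85.8 = 0, so ω_n = 9.263 rad/s and ζ = 7.6/(2·9.263) = 0.4102.
Damped frequency ω_d = ω_n√(1−ζ²) = 8.447 rad/s, so peak time T_p = π/ω_d = 0.372 s.

T_p = 0.372 s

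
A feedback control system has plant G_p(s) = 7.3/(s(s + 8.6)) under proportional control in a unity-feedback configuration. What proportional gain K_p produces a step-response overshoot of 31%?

From %OS = 100·exp(−πζ/√(1−ζ²)) = 31%, ζ = −ln(0.31)/√(π²+ln²(0.31)) = 0.3493.
Characteristic equation s² + 8.6s + 7.3K_p = 0 gives ζ = 8.6/(2√(7.3K_p)).
Setting ζ = 0.3493: √(7.3K_p) = 8.6/(2·0.3493) = 12.31, so K_p = 151.5/7.3 = 20.8.

K_p = 20.8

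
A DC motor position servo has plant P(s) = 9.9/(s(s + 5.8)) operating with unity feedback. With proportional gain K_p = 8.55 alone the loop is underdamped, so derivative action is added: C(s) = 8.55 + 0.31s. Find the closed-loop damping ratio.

Forward path: (8.55 + 0.31s)·9.9/(s(s+5.8)). The closed-loop characteristic equation is s² + (5.8 + 9.9·0.31)s + 9.9·8.55 = 0.
That is s² + 8.869s + 84.65 = 0, so ω_n = 9.2 rad/s and ζ = 8.869/(2·9.2) = 0.482.

ζ = 0.482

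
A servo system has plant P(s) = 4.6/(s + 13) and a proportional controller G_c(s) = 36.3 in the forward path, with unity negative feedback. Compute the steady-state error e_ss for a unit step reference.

The loop is type 0. Static position error constant K_pos = G_c(0)·P(0) = 36.3·0.3538 = 12.84.
Steady-state error to a unit step: e_ss = 1/(1+K_pos) = 1/13.84 = 0.0722.

0.0722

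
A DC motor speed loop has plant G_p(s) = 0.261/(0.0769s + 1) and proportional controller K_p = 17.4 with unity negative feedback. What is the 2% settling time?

Closed loop: T(s) = K_p·G_p/(1+K_p·G_p) = 4.541/(0.0769s + 1 + 4.541), with pole at s = −(1 + 4.541)/0.0769 = −72.06.
τ = 1/72.06 = 0.01388 s, so 2% settling time ≈ 4τ = 0.0555 s.

T_s ≈ 0.0555 s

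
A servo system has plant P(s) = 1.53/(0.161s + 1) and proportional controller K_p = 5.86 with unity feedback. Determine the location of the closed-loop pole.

s = -61.9

Closed loop: T(s) = K_p·P/(1+K_p·P) = 8.966/(0.161s + 1 + 8.966), with pole at s = −(1 + 8.966)/0.161 = −61.9.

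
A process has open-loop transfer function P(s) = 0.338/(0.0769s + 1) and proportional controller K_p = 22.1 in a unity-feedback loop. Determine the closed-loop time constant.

τ = 0.00908 s

Closed loop: T(s) = K_p·P/(1+K_p·P) = 7.47/(0.0769s + 1 + 7.47), with pole at s = −(1 + 7.47)/0.0769 = −110.1.
Closed-loop time constant τ = 1/110.1 = 0.00908 s.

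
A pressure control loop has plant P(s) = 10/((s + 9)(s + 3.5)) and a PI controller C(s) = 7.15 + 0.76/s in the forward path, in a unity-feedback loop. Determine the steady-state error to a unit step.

0

The open loop C(s)P(s) has a pole at the origin (type 1), so the static position error constant is infinite and e_ss = 1/(1+∞) = 0.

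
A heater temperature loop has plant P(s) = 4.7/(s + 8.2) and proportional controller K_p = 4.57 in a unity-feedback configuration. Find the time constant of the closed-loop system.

τ = 0.0337 s

Closed-loop transfer function: T(s) = K_p·P(s)/(1 + K_p·P(s)) = 21.48/(s + 8.2 + 21.48) = 21.48/(s + 29.68).
Time constant τ = 1/29.68 = 0.0337 s.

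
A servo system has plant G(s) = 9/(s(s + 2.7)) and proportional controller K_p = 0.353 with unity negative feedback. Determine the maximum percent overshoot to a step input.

The closed-loop denominator s² + 2.7s + 3.177 gives ω_n = √3.177 = 1.782 and ζ = 2.7/(2ω_n) = 0.7574.
%OS = 100·exp(−πζ/√(1−ζ²)) = 100·exp(−π·0.7574/√0.4263) = 2.61%.

2.61%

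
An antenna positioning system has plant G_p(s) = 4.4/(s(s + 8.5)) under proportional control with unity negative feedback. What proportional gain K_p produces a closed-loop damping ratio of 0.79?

Closed-loop characteristic equation: s² + 8.5s + K_p·4.4 = 0.
So ω_n = √(4.4K_p) and 2ζω_n = 8.5, giving ζ = 8.5/(2√(4.4K_p)).
Setting ζ = 0.79: √(4.4K_p) = 8.5/(2·0.79) = 5.38, so K_p = 28.94/4.4 = 6.58.

K_p = 6.58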